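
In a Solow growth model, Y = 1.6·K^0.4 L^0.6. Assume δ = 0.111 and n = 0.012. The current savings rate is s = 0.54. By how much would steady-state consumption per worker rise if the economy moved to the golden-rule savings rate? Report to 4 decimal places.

Δc ≈ 0.1831

n + δ = 0.012 + 0.111 = 0.123.
Current steady state (s = 0.54): k* = (0.54·1.6/0.123)^(1/0.6) ≈ 25.7641, y* = 1.6·25.7641^0.4 ≈ 5.8685, c* = (1−0.54)·5.8685 ≈ 2.6995.
Golden rule sets MPK = n+δ: 0.4·1.6·k^(0.4−1) = 0.123, so k_gold = (0.4·1.6/0.123)^(1/0.6) ≈ 15.6240.
y_gold = 1.6·15.6240^0.4 ≈ 4.8044, c_gold = y_gold − 0.123·k_gold ≈ 2.8826.
Gain: Δc = 2.8826 − 2.6995 ≈ 0.1831.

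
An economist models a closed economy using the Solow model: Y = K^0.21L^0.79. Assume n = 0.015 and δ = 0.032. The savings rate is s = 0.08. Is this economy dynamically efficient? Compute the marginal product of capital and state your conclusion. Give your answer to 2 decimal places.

Capital per worker breaks even when investment replaces (n + δ)·k; here n + δ = 0.047.
Steady-state k*: s·k^0.21 = 0.047·k gives k* = (0.08/0.047)^(1/0.79) ≈ 1.9606.
MPK = 0.21·1.9606^(-0.79) ≈ 0.1234.
MPK > n+δ = 0.047, so the economy is dynamically efficient (under-saving).

dynamically efficient; MPK ≈ 0.12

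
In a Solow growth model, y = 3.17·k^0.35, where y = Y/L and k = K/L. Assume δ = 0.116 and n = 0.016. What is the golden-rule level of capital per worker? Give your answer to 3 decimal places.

Capital per worker breaks even when investment replaces (n + δ)·k; here n + δ = 0.132.
Golden rule sets MPK = n+δ: 0.35·3.17·k^(0.35−1) = 0.132, so k_gold = (0.35·3.17/0.132)^(1/0.65) ≈ 26.4478.

k_gold ≈ 26.448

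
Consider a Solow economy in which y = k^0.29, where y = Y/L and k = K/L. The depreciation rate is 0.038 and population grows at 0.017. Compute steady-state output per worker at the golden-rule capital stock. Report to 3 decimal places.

y_gold ≈ 1.972

n + δ = 0.017 + 0.038 = 0.055.
Setting f'(k) = n+δ gives 0.29·k^(0.29−1) = 0.055, hence k_gold = (0.29/0.055)^(1/0.71) ≈ 10.3980.
Output: y_gold = k_gold^0.29 = 10.3980^0.29 ≈ 1.9720.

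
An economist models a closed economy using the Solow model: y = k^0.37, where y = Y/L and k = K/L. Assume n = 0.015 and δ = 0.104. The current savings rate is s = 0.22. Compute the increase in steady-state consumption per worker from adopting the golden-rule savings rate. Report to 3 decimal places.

Δc ≈ 0.108

Capital per worker breaks even when investment replaces (n + δ)·k; here n + δ = 0.119.
Current steady state (s = 0.22): k* = (0.22/0.119)^(1/0.63) ≈ 2.6522, y* = 2.6522^0.37 ≈ 1.4346, c* = (1−0.22)·1.4346 ≈ 1.1190.
Golden rule sets MPK = n+δ: 0.37·k^(0.37−1) = 0.119, so k_gold = (0.37/0.119)^(1/0.63) ≈ 6.0533.
y_gold = 6.0533^0.37 ≈ 1.9469, c_gold = y_gold − 0.119·k_gold ≈ 1.2265.
Gain: Δc = 1.2265 − 1.1190 ≈ 0.1075.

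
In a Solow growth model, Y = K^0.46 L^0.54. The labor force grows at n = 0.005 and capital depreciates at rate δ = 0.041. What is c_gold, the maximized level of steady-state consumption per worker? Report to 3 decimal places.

n + δ = 0.005 + 0.041 = 0.046.
Maximizing c = f(k) − (n+δ)·k gives f'(k) = n+δ, i.e. 0.46·k^(0.46−1) = 0.046, so k_gold = (0.46/0.046)^(1/0.54) ≈ 71.0971.
y_gold = 71.0971^0.46 ≈ 7.1097.
c_gold = y_gold − (n+δ)·k_gold = 7.1097 − 0.046·71.0971 ≈ 3.8392.

c_gold ≈ 3.839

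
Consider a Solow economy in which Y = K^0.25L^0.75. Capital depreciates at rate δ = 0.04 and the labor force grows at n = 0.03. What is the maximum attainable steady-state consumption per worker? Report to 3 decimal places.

Break-even investment rate: n + δ = 0.03 + 0.04 = 0.07.
Maximizing c = f(k) − (n+δ)·k gives f'(k) = n+δ, i.e. 0.25·k^(0.25−1) = 0.07, so k_gold = (0.25/0.07)^(1/0.75) ≈ 5.4591.
y_gold = 5.4591^0.25 ≈ 1.5286.
c_gold = y_gold − (n+δ)·k_gold = 1.5286 − 0.07·5.4591 ≈ 1.1464.

c_gold ≈ 1.146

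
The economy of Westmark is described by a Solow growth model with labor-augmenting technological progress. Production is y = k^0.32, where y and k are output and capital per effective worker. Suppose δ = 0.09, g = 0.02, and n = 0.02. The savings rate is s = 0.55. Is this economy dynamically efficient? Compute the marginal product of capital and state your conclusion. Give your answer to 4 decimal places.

Capital per effective worker breaks even when investment replaces (n + g + δ)·k; here n + g + δ = 0.13.
Steady-state k*: s·k^0.32 = 0.13·k gives k* = (0.55/0.13)^(1/0.68) ≈ 8.3407.
MPK = 0.32·8.3407^(-0.68) ≈ 0.0756.
MPK < n+g+δ = 0.13, so the economy is dynamically inefficient (over-saving).

dynamically inefficient; MPK ≈ 0.0756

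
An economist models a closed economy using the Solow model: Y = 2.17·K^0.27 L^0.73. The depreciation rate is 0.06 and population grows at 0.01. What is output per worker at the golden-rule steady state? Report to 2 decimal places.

The effective depreciation rate is n + δ = 0.01 + 0.06 = 0.07.
Setting f'(k) = n+δ gives 0.27·2.17·k^(0.27−1) = 0.07, hence k_gold = (0.27·2.17/0.07)^(1/0.73) ≈ 18.3657.
Output: y_gold = 2.17·k_gold^0.27 = 2.17·18.3657^0.27 ≈ 4.7615.

y_gold ≈ 4.76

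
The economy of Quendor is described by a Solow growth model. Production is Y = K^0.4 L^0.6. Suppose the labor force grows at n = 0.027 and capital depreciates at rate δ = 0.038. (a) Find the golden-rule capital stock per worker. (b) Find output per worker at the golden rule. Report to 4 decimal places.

n + δ = 0.027 + 0.038 = 0.065.
Golden rule sets MPK = n+δ: 0.4·k^(0.4−1) = 0.065, so k_gold = (0.4/0.065)^(1/0.6) ≈ 20.6654.
y_gold = 20.6654^0.4 ≈ 3.3581.

(a) k_gold ≈ 20.6654; (b) y_gold ≈ 3.3581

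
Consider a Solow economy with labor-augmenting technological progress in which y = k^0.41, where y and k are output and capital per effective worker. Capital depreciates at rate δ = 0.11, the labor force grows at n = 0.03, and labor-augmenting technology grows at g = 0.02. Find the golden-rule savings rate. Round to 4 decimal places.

s_gold = 0.4100

Break-even investment rate: n + g + δ = 0.03 + 0.02 + 0.11 = 0.16.
At the golden rule MPK = n+g+δ, and in any Cobb-Douglas steady state s = (n+g+δ)·k/y = MPK·k/y = capital's share 0.41.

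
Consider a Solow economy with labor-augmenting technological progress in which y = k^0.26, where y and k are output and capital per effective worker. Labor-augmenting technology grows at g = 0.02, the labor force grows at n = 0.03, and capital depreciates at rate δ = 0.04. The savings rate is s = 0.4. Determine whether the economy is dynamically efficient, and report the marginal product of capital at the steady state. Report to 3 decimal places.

Capital per effective worker breaks even when investment replaces (n + g + δ)·k; here n + g + δ = 0.09.
Steady-state k*: s·k^0.26 = 0.09·k gives k* = (0.4/0.09)^(1/0.74) ≈ 7.5064.
MPK = 0.26·7.5064^(-0.74) ≈ 0.0585.
MPK < n+g+δ = 0.09, so the economy is dynamically inefficient (over-saving).

dynamically inefficient; MPK ≈ 0.059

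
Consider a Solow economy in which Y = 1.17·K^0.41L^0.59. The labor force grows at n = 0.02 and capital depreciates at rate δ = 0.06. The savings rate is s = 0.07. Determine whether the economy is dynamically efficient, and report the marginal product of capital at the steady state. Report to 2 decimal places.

Break-even investment rate: n + δ = 0.02 + 0.06 = 0.08.
Steady-state k*: s·A·k^0.41 = 0.08·k gives k* = (0.07·1.17/0.08)^(1/0.59) ≈ 1.0406.
MPK = 0.41·1.17·1.0406^(-0.59) ≈ 0.4686.
MPK > n+δ = 0.08, so the economy is dynamically efficient (under-saving).

dynamically efficient; MPK ≈ 0.47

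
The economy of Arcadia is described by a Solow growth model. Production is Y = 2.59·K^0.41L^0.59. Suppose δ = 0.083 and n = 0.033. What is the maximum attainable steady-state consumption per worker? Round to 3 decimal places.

c_gold ≈ 7.119

n + δ = 0.033 + 0.083 = 0.116.
Golden rule sets MPK = n+δ: 0.41·2.59·k^(0.41−1) = 0.116, so k_gold = (0.41·2.59/0.116)^(1/0.59) ≈ 42.6456.
y_gold = 2.59·42.6456^0.41 ≈ 12.0656.
c_gold = y_gold − (n+δ)·k_gold = 12.0656 − 0.116·42.6456 ≈ 7.1187.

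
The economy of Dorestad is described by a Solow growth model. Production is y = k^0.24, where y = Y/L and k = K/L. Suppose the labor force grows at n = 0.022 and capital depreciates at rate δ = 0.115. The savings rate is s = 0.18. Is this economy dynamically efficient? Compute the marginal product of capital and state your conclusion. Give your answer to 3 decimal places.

dynamically efficient; MPK ≈ 0.183

Capital per worker breaks even when investment replaces (n + δ)·k; here n + δ = 0.137.
Steady-state k*: s·k^0.24 = 0.137·k gives k* = (0.18/0.137)^(1/0.76) ≈ 1.4322.
MPK = 0.24·1.4322^(-0.76) ≈ 0.1827.
MPK > n+δ = 0.137, so the economy is dynamically efficient (under-saving).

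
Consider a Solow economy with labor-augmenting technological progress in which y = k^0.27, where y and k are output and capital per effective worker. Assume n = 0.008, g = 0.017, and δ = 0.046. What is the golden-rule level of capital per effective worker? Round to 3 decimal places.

Capital per effective worker breaks even when investment replaces (n + g + δ)·k; here n + g + δ = 0.071.
Setting f'(k) = n+g+δ gives 0.27·k^(0.27−1) = 0.071, hence k_gold = (0.27/0.071)^(1/0.73) ≈ 6.2325.

k_gold ≈ 6.233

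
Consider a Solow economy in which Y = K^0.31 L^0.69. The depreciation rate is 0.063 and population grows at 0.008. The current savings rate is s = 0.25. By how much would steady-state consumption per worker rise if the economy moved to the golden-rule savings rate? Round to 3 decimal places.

Δc ≈ 0.018

Break-even investment rate: n + δ = 0.008 + 0.063 = 0.071.
Current steady state (s = 0.25): k* = (0.25/0.071)^(1/0.69) ≈ 6.1986, y* = 6.1986^0.31 ≈ 1.7604, c* = (1−0.25)·1.7604 ≈ 1.3203.
At the golden rule the marginal product of capital equals n+δ: 0.31·k^(0.31−1) = 0.071. Solving, k_gold = (0.31/0.071)^(1/0.69) ≈ 8.4662.
y_gold = 8.4662^0.31 ≈ 1.9390, c_gold = y_gold − 0.071·k_gold ≈ 1.3379.
Gain: Δc = 1.3379 − 1.3203 ≈ 0.0176.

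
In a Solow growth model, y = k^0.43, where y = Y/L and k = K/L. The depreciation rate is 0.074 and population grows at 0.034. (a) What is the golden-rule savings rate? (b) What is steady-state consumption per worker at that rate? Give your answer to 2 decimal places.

Break-even investment rate: n + δ = 0.034 + 0.074 = 0.108.
For Cobb-Douglas, s_gold equals capital's share: s_gold = 0.43.
Maximizing c = f(k) − (n+δ)·k gives f'(k) = n+δ, i.e. 0.43·k^(0.43−1) = 0.108, so k_gold = (0.43/0.108)^(1/0.57) ≈ 11.2904.
y_gold = 11.2904^0.43 ≈ 2.8357; c_gold = (1−0.43)·y_gold ≈ 1.6164.

(a) s_gold = 0.43; (b) c_gold ≈ 1.62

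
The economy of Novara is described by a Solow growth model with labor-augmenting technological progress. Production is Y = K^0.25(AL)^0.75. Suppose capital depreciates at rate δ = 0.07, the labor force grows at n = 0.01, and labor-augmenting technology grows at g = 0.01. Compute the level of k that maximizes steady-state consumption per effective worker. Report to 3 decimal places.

n + g + δ = 0.01 + 0.01 + 0.07 = 0.09.
Golden rule sets MPK = n+g+δ: 0.25·k^(0.25−1) = 0.09, so k_gold = (0.25/0.09)^(1/0.75) ≈ 3.9048.

k_gold ≈ 3.905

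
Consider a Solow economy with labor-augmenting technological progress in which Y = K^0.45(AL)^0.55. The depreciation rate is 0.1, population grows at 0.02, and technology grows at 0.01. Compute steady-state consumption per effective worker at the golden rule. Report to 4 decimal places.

Capital per effective worker breaks even when investment replaces (n + g + δ)·k; here n + g + δ = 0.13.
Maximizing c = f(k) − (n+g+δ)·k gives f'(k) = n+g+δ, i.e. 0.45·k^(0.45−1) = 0.13, so k_gold = (0.45/0.13)^(1/0.55) ≈ 9.5607.
y_gold = 9.5607^0.45 ≈ 2.7620.
c_gold = y_gold − (n+g+δ)·k_gold = 2.7620 − 0.13·9.5607 ≈ 1.5191.

c_gold ≈ 1.5191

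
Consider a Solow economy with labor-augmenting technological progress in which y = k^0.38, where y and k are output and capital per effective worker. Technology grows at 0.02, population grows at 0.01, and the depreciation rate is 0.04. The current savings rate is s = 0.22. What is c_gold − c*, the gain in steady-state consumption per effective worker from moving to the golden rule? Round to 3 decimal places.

Δc ≈ 0.175

The effective depreciation rate is n + g + δ = 0.01 + 0.02 + 0.04 = 0.07.
Current steady state (s = 0.22): k* = (0.22/0.07)^(1/0.62) ≈ 6.3407, y* = 6.3407^0.38 ≈ 2.0175, c* = (1−0.22)·2.0175 ≈ 1.5736.
Golden rule sets MPK = n+g+δ: 0.38·k^(0.38−1) = 0.07, so k_gold = (0.38/0.07)^(1/0.62) ≈ 15.3101.
y_gold = 15.3101^0.38 ≈ 2.8203, c_gold = y_gold − 0.07·k_gold ≈ 1.7486.
Gain: Δc = 1.7486 − 1.5736 ≈ 0.1749.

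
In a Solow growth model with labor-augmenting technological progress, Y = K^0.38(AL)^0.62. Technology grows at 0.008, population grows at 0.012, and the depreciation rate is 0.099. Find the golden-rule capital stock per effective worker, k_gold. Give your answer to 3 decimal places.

k_gold ≈ 6.506

n + g + δ = 0.012 + 0.008 + 0.099 = 0.119.
Setting f'(k) = n+g+δ gives 0.38·k^(0.38−1) = 0.119, hence k_gold = (0.38/0.119)^(1/0.62) ≈ 6.5056.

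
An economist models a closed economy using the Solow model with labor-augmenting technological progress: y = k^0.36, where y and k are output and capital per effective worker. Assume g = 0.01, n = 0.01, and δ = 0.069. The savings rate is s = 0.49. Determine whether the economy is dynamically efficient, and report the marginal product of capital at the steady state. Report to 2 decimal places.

dynamically inefficient; MPK ≈ 0.07

The effective depreciation rate is n + g + δ = 0.01 + 0.01 + 0.069 = 0.089.
Steady-state k*: s·k^0.36 = 0.089·k gives k* = (0.49/0.089)^(1/0.64) ≈ 14.3717.
MPK = 0.36·14.3717^(-0.64) ≈ 0.0654.
MPK < n+g+δ = 0.089, so the economy is dynamically inefficient (over-saving).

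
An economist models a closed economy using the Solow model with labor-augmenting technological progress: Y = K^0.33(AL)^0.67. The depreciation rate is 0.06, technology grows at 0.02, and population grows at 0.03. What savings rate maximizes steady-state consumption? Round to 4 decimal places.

The effective depreciation rate is n + g + δ = 0.03 + 0.02 + 0.06 = 0.11.
At the golden rule MPK = n+g+δ, and in any Cobb-Douglas steady state s = (n+g+δ)·k/y = MPK·k/y = capital's share 0.33.

s_gold = 0.3300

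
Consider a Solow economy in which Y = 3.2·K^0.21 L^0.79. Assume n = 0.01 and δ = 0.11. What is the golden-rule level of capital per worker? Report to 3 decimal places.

k_gold ≈ 8.853

n + δ = 0.01 + 0.11 = 0.12.
Maximizing c = f(k) − (n+δ)·k gives f'(k) = n+δ, i.e. 0.21·3.2·k^(0.21−1) = 0.12, so k_gold = (0.21·3.2/0.12)^(1/0.79) ≈ 8.8527.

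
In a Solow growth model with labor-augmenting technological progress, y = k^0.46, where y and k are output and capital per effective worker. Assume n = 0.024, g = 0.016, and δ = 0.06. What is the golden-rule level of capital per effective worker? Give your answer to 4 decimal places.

k_gold ≈ 16.8783

The effective depreciation rate is n + g + δ = 0.024 + 0.016 + 0.06 = 0.1.
Maximizing c = f(k) − (n+g+δ)·k gives f'(k) = n+g+δ, i.e. 0.46·k^(0.46−1) = 0.1, so k_gold = (0.46/0.1)^(1/0.54) ≈ 16.8783.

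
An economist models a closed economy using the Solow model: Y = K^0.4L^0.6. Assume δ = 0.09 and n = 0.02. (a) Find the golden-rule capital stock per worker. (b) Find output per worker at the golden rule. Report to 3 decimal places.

n + δ = 0.02 + 0.09 = 0.11.
Setting f'(k) = n+δ gives 0.4·k^(0.4−1) = 0.11, hence k_gold = (0.4/0.11)^(1/0.6) ≈ 8.5990.
y_gold = 8.5990^0.4 ≈ 2.3647.

(a) k_gold ≈ 8.599; (b) y_gold ≈ 2.365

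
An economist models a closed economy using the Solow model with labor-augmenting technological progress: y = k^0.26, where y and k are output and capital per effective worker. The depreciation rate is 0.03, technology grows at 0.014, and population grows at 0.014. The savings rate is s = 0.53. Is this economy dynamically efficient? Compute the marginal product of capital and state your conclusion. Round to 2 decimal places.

Break-even investment rate: n + g + δ = 0.014 + 0.014 + 0.03 = 0.058.
Steady-state k*: s·k^0.26 = 0.058·k gives k* = (0.53/0.058)^(1/0.74) ≈ 19.8812.
MPK = 0.26·19.8812^(-0.74) ≈ 0.0285.
MPK < n+g+δ = 0.058, so the economy is dynamically inefficient (over-saving).

dynamically inefficient; MPK ≈ 0.03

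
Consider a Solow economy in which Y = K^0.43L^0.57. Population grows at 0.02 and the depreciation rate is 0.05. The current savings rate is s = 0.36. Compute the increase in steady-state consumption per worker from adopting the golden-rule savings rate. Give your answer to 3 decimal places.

Δc ≈ 0.040

Break-even investment rate: n + δ = 0.02 + 0.05 = 0.07.
Current steady state (s = 0.36): k* = (0.36/0.07)^(1/0.57) ≈ 17.6900, y* = 17.6900^0.43 ≈ 3.4397, c* = (1−0.36)·3.4397 ≈ 2.2014.
Golden rule sets MPK = n+δ: 0.43·k^(0.43−1) = 0.07, so k_gold = (0.43/0.07)^(1/0.57) ≈ 24.1605.
y_gold = 24.1605^0.43 ≈ 3.9331, c_gold = y_gold − 0.07·k_gold ≈ 2.2419.
Gain: Δc = 2.2419 − 2.2014 ≈ 0.0405.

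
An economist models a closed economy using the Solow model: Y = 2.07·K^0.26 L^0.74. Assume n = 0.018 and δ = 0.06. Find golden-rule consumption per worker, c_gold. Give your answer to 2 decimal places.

Break-even investment rate: n + δ = 0.018 + 0.06 = 0.078.
Golden rule sets MPK = n+δ: 0.26·2.07·k^(0.26−1) = 0.078, so k_gold = (0.26·2.07/0.078)^(1/0.74) ≈ 13.6013.
y_gold = 2.07·13.6013^0.26 ≈ 4.0804.
c_gold = y_gold − (n+δ)·k_gold = 4.0804 − 0.078·13.6013 ≈ 3.0195.

c_gold ≈ 3.02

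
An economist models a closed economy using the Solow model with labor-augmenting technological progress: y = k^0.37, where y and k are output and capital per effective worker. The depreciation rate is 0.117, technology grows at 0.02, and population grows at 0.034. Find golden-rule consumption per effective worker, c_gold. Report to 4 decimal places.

Break-even investment rate: n + g + δ = 0.034 + 0.02 + 0.117 = 0.171.
At the golden rule the marginal product of capital equals n+g+δ: 0.37·k^(0.37−1) = 0.171. Solving, k_gold = (0.37/0.171)^(1/0.63) ≈ 3.4046.
y_gold = 3.4046^0.37 ≈ 1.5735.
c_gold = y_gold − (n+g+δ)·k_gold = 1.5735 − 0.171·3.4046 ≈ 0.9913.

c_gold ≈ 0.9913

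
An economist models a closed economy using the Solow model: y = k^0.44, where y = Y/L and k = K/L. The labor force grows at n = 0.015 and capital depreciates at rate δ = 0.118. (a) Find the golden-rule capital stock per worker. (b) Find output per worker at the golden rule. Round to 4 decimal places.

(a) k_gold ≈ 8.4695; (b) y_gold ≈ 2.5601

The effective depreciation rate is n + δ = 0.015 + 0.118 = 0.133.
Golden rule sets MPK = n+δ: 0.44·k^(0.44−1) = 0.133, so k_gold = (0.44/0.133)^(1/0.56) ≈ 8.4695.
y_gold = 8.4695^0.44 ≈ 2.5601.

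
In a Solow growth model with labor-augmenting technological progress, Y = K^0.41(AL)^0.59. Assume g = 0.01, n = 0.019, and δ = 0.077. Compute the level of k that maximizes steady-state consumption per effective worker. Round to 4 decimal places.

n + g + δ = 0.019 + 0.01 + 0.077 = 0.106.
Golden rule sets MPK = n+g+δ: 0.41·k^(0.41−1) = 0.106, so k_gold = (0.41/0.106)^(1/0.59) ≈ 9.9021.

k_gold ≈ 9.9021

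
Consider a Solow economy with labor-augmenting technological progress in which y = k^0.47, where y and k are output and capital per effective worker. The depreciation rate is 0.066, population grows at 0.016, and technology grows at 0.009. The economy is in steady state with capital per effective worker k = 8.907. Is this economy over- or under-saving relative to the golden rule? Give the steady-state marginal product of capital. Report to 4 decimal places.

under-saving; MPK ≈ 0.1475

Capital per effective worker breaks even when investment replaces (n + g + δ)·k; here n + g + δ = 0.091.
MPK = 0.47·k^(0.47−1) = 0.47·8.907^(-0.53) ≈ 0.1475.
MPK > 0.091, so the economy is dynamically efficient (under-saving).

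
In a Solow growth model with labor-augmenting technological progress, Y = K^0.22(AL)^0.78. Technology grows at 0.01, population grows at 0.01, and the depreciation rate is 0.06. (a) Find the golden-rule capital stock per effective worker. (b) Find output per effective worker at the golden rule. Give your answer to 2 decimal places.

(a) k_gold ≈ 3.66; (b) y_gold ≈ 1.33

Break-even investment rate: n + g + δ = 0.01 + 0.01 + 0.06 = 0.08.
At the golden rule the marginal product of capital equals n+g+δ: 0.22·k^(0.22−1) = 0.08. Solving, k_gold = (0.22/0.08)^(1/0.78) ≈ 3.6580.
y_gold = 3.6580^0.22 ≈ 1.3302.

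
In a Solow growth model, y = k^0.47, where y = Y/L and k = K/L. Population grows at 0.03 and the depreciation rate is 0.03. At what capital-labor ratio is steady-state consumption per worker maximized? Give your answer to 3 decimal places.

k_gold ≈ 48.606

The effective depreciation rate is n + δ = 0.03 + 0.03 = 0.06.
Setting f'(k) = n+δ gives 0.47·k^(0.47−1) = 0.06, hence k_gold = (0.47/0.06)^(1/0.53) ≈ 48.6062.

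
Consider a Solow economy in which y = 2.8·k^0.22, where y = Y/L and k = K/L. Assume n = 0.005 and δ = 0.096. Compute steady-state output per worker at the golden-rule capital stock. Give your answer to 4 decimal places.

y_gold ≈ 4.6627

Break-even investment rate: n + δ = 0.005 + 0.096 = 0.101.
Golden rule sets MPK = n+δ: 0.22·2.8·k^(0.22−1) = 0.101, so k_gold = (0.22·2.8/0.101)^(1/0.78) ≈ 10.1565.
Output: y_gold = 2.8·k_gold^0.22 = 2.8·10.1565^0.22 ≈ 4.6627.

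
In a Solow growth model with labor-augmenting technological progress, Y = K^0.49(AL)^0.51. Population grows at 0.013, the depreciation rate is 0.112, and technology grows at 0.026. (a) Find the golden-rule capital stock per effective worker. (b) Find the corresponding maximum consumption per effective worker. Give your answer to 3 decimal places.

(a) k_gold ≈ 10.055; (b) c_gold ≈ 1.580

Break-even investment rate: n + g + δ = 0.013 + 0.026 + 0.112 = 0.151.
Setting f'(k) = n+g+δ gives 0.49·k^(0.49−1) = 0.151, hence k_gold = (0.49/0.151)^(1/0.51) ≈ 10.0552.
y_gold = 10.0552^0.49 ≈ 3.0986; c_gold = y_gold − 0.151·k_gold ≈ 1.5803.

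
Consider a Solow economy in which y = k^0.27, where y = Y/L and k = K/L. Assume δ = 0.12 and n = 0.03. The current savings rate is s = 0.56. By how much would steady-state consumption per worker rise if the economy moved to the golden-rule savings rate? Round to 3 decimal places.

Δc ≈ 0.191

Break-even investment rate: n + δ = 0.03 + 0.12 = 0.15.
Current steady state (s = 0.56): k* = (0.56/0.15)^(1/0.73) ≈ 6.0771, y* = 6.0771^0.27 ≈ 1.6278, c* = (1−0.56)·1.6278 ≈ 0.7162.
At the golden rule the marginal product of capital equals n+δ: 0.27·k^(0.27−1) = 0.15. Solving, k_gold = (0.27/0.15)^(1/0.73) ≈ 2.2371.
y_gold = 2.2371^0.27 ≈ 1.2428, c_gold = y_gold − 0.15·k_gold ≈ 0.9073.
Gain: Δc = 0.9073 − 0.7162 ≈ 0.1910.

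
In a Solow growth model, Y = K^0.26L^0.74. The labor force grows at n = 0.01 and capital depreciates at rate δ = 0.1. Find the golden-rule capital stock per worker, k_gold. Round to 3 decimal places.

k_gold ≈ 3.198

Capital per worker breaks even when investment replaces (n + δ)·k; here n + δ = 0.11.
Golden rule sets MPK = n+δ: 0.26·k^(0.26−1) = 0.11, so k_gold = (0.26/0.11)^(1/0.74) ≈ 3.1977.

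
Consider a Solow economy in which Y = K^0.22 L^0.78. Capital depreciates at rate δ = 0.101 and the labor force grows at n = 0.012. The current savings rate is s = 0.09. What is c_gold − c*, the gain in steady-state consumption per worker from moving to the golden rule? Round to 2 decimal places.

Δc ≈ 0.09

n + δ = 0.012 + 0.101 = 0.113.
Current steady state (s = 0.09): k* = (0.09/0.113)^(1/0.78) ≈ 0.7469, y* = 0.7469^0.22 ≈ 0.9378, c* = (1−0.09)·0.9378 ≈ 0.8534.
Maximizing c = f(k) − (n+δ)·k gives f'(k) = n+δ, i.e. 0.22·k^(0.22−1) = 0.113, so k_gold = (0.22/0.113)^(1/0.78) ≈ 2.3494.
y_gold = 2.3494^0.22 ≈ 1.2067, c_gold = y_gold − 0.113·k_gold ≈ 0.9412.
Gain: Δc = 0.9412 − 0.8534 ≈ 0.0878.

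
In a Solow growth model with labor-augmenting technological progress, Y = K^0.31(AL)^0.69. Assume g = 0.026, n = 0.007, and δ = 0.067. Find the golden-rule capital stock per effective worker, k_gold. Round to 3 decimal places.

k_gold ≈ 5.154

Break-even investment rate: n + g + δ = 0.007 + 0.026 + 0.067 = 0.1.
Maximizing c = f(k) − (n+g+δ)·k gives f'(k) = n+g+δ, i.e. 0.31·k^(0.31−1) = 0.1, so k_gold = (0.31/0.1)^(1/0.69) ≈ 5.1537.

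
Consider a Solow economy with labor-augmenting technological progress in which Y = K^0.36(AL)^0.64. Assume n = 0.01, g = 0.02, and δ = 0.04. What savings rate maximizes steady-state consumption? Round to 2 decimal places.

Capital per effective worker breaks even when investment replaces (n + g + δ)·k; here n + g + δ = 0.07.
At the golden rule MPK = n+g+δ, and in any Cobb-Douglas steady state s = (n+g+δ)·k/y = MPK·k/y = capital's share 0.36.

s_gold = 0.36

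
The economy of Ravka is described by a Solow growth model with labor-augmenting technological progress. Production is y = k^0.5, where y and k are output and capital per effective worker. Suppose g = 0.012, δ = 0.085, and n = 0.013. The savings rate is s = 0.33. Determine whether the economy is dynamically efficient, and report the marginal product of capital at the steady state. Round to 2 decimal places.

The effective depreciation rate is n + g + δ = 0.013 + 0.012 + 0.085 = 0.11.
Steady-state k*: s·k^0.5 = 0.11·k gives k* = (0.33/0.11)^(1/0.5) ≈ 9.0000.
MPK = 0.5·9.0000^(-0.5) ≈ 0.1667.
MPK > n+g+δ = 0.11, so the economy is dynamically efficient (under-saving).

dynamically efficient; MPK ≈ 0.17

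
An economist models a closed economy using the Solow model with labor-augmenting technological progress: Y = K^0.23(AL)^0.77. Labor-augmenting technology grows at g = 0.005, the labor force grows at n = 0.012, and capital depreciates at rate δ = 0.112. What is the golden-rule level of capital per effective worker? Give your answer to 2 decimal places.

k_gold ≈ 2.12

The effective depreciation rate is n + g + δ = 0.012 + 0.005 + 0.112 = 0.129.
Golden rule sets MPK = n+g+δ: 0.23·k^(0.23−1) = 0.129, so k_gold = (0.23/0.129)^(1/0.77) ≈ 2.1191.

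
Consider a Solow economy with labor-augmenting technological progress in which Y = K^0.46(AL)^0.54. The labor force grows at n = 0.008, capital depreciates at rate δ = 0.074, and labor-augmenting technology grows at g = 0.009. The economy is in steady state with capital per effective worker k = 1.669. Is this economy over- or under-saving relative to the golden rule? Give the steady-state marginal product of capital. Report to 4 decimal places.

The effective depreciation rate is n + g + δ = 0.008 + 0.009 + 0.074 = 0.091.
MPK = 0.46·k^(0.46−1) = 0.46·1.669^(-0.54) ≈ 0.3488.
MPK > 0.091, so the economy is dynamically efficient (under-saving).

under-saving; MPK ≈ 0.3488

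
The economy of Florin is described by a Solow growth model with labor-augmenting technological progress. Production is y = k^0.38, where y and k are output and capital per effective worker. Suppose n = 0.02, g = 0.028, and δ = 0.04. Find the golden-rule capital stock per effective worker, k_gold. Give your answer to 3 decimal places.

The effective depreciation rate is n + g + δ = 0.02 + 0.028 + 0.04 = 0.088.
Maximizing c = f(k) − (n+g+δ)·k gives f'(k) = n+g+δ, i.e. 0.38·k^(0.38−1) = 0.088, so k_gold = (0.38/0.088)^(1/0.62) ≈ 10.5847.

k_gold ≈ 10.585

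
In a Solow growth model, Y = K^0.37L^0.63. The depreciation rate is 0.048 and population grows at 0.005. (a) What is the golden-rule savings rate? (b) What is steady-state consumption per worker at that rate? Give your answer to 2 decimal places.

The effective depreciation rate is n + δ = 0.005 + 0.048 = 0.053.
For Cobb-Douglas, s_gold equals capital's share: s_gold = 0.37.
Maximizing c = f(k) − (n+δ)·k gives f'(k) = n+δ, i.e. 0.37·k^(0.37−1) = 0.053, so k_gold = (0.37/0.053)^(1/0.63) ≈ 21.8557.
y_gold = 21.8557^0.37 ≈ 3.1307; c_gold = (1−0.37)·y_gold ≈ 1.9723.

(a) s_gold = 0.37; (b) c_gold ≈ 1.97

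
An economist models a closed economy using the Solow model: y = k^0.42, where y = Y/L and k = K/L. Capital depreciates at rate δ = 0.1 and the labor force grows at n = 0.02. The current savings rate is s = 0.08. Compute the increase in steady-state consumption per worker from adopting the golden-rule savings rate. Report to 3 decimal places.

Δc ≈ 0.751

Break-even investment rate: n + δ = 0.02 + 0.1 = 0.12.
Current steady state (s = 0.08): k* = (0.08/0.12)^(1/0.58) ≈ 0.4970, y* = 0.4970^0.42 ≈ 0.7456, c* = (1−0.08)·0.7456 ≈ 0.6859.
Golden rule sets MPK = n+δ: 0.42·k^(0.42−1) = 0.12, so k_gold = (0.42/0.12)^(1/0.58) ≈ 8.6706.
y_gold = 8.6706^0.42 ≈ 2.4773, c_gold = y_gold − 0.12·k_gold ≈ 1.4368.
Gain: Δc = 1.4368 − 0.6859 ≈ 0.7509.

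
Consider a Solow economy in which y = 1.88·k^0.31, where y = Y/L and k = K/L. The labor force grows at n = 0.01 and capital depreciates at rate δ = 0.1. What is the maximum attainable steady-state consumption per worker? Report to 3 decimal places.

c_gold ≈ 2.744

Capital per worker breaks even when investment replaces (n + δ)·k; here n + δ = 0.11.
Golden rule sets MPK = n+δ: 0.31·1.88·k^(0.31−1) = 0.11, so k_gold = (0.31·1.88/0.11)^(1/0.69) ≈ 11.2062.
y_gold = 1.88·11.2062^0.31 ≈ 3.9764.
c_gold = y_gold − (n+δ)·k_gold = 3.9764 − 0.11·11.2062 ≈ 2.7437.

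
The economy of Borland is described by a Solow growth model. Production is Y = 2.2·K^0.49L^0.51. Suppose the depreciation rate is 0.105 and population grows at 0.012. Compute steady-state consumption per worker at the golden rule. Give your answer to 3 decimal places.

c_gold ≈ 9.476

Break-even investment rate: n + δ = 0.012 + 0.105 = 0.117.
Golden rule sets MPK = n+δ: 0.49·2.2·k^(0.49−1) = 0.117, so k_gold = (0.49·2.2/0.117)^(1/0.51) ≈ 77.8117.
y_gold = 2.2·77.8117^0.49 ≈ 18.5795.
c_gold = y_gold − (n+δ)·k_gold = 18.5795 − 0.117·77.8117 ≈ 9.4756.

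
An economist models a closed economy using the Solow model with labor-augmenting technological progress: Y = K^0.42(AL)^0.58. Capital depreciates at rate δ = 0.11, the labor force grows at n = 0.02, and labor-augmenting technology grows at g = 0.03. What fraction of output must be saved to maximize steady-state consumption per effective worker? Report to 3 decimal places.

Capital per effective worker breaks even when investment replaces (n + g + δ)·k; here n + g + δ = 0.16.
At the golden rule MPK = n+g+δ, and in any Cobb-Douglas steady state s = (n+g+δ)·k/y = MPK·k/y = capital's share 0.42.

s_gold = 0.420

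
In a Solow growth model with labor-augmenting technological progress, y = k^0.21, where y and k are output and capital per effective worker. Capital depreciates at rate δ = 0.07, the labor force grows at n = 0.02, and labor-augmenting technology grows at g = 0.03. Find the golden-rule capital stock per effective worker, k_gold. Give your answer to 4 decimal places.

The effective depreciation rate is n + g + δ = 0.02 + 0.03 + 0.07 = 0.12.
Setting f'(k) = n+g+δ gives 0.21·k^(0.21−1) = 0.12, hence k_gold = (0.21/0.12)^(1/0.79) ≈ 2.0307.

k_gold ≈ 2.0307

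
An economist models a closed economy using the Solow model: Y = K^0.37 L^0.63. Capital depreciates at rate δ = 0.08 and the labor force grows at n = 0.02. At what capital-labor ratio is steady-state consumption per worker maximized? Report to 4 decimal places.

k_gold ≈ 7.9782

n + δ = 0.02 + 0.08 = 0.1.
Maximizing c = f(k) − (n+δ)·k gives f'(k) = n+δ, i.e. 0.37·k^(0.37−1) = 0.1, so k_gold = (0.37/0.1)^(1/0.63) ≈ 7.9782.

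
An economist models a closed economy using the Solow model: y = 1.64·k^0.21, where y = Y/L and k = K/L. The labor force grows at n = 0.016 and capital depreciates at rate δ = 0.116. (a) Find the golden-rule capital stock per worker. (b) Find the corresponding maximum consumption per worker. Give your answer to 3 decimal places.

Break-even investment rate: n + δ = 0.016 + 0.116 = 0.132.
Setting f'(k) = n+δ gives 0.21·1.64·k^(0.21−1) = 0.132, hence k_gold = (0.21·1.64/0.132)^(1/0.79) ≈ 3.3667.
y_gold = 1.64·3.3667^0.21 ≈ 2.1162; c_gold = y_gold − 0.132·k_gold ≈ 1.6718.

(a) k_gold ≈ 3.367; (b) c_gold ≈ 1.672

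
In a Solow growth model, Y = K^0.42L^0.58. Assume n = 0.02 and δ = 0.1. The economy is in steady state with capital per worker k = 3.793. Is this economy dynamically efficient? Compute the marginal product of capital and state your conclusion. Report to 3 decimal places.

The effective depreciation rate is n + δ = 0.02 + 0.1 = 0.12.
MPK = 0.42·k^(0.42−1) = 0.42·3.793^(-0.58) ≈ 0.1938.
MPK > 0.12, so the economy is dynamically efficient (under-saving).

dynamically efficient; MPK ≈ 0.194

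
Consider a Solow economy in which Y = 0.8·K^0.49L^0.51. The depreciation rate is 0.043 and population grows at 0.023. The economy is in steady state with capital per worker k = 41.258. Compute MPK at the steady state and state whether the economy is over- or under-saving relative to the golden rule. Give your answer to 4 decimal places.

n + δ = 0.023 + 0.043 = 0.066.
MPK = 0.49·0.8·k^(0.49−1) = 0.49·0.8·41.258^(-0.51) ≈ 0.0588.
MPK < 0.066, so the economy is dynamically inefficient (over-saving).

over-saving; MPK ≈ 0.0588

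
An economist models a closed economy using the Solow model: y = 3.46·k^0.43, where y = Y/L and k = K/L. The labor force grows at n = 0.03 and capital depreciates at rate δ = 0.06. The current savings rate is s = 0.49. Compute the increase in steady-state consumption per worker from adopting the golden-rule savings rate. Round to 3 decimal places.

Break-even investment rate: n + δ = 0.03 + 0.06 = 0.09.
Current steady state (s = 0.49): k* = (0.49·3.46/0.09)^(1/0.57) ≈ 172.5417, y* = 3.46·172.5417^0.43 ≈ 31.6913, c* = (1−0.49)·31.6913 ≈ 16.1626.
Golden rule sets MPK = n+δ: 0.43·3.46·k^(0.43−1) = 0.09, so k_gold = (0.43·3.46/0.09)^(1/0.57) ≈ 137.2057.
y_gold = 3.46·137.2057^0.43 ≈ 28.7175, c_gold = y_gold − 0.09·k_gold ≈ 16.3690.
Gain: Δc = 16.3690 − 16.1626 ≈ 0.2064.

Δc ≈ 0.206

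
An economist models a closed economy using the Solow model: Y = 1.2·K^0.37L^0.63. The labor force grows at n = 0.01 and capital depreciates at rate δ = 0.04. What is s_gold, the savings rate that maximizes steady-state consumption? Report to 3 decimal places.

s_gold = 0.370

Break-even investment rate: n + δ = 0.01 + 0.04 = 0.05.
At the golden rule MPK = n+δ, and in any Cobb-Douglas steady state s = (n+δ)·k/y = MPK·k/y = capital's share 0.37.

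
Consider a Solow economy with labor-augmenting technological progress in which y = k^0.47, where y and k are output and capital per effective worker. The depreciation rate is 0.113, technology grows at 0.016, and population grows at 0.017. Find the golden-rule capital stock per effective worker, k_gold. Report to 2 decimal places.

The effective depreciation rate is n + g + δ = 0.017 + 0.016 + 0.113 = 0.146.
Golden rule sets MPK = n+g+δ: 0.47·k^(0.47−1) = 0.146, so k_gold = (0.47/0.146)^(1/0.53) ≈ 9.0784.

k_gold ≈ 9.08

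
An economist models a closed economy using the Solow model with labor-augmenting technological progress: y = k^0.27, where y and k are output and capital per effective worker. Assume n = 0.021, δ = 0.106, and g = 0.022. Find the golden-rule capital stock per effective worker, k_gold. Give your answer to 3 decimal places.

Capital per effective worker breaks even when investment replaces (n + g + δ)·k; here n + g + δ = 0.149.
Golden rule sets MPK = n+g+δ: 0.27·k^(0.27−1) = 0.149, so k_gold = (0.27/0.149)^(1/0.73) ≈ 2.2577.

k_gold ≈ 2.258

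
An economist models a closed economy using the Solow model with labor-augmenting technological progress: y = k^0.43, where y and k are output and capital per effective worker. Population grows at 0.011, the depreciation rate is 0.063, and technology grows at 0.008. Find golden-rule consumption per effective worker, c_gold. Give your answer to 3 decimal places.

n + g + δ = 0.011 + 0.008 + 0.063 = 0.082.
Golden rule sets MPK = n+g+δ: 0.43·k^(0.43−1) = 0.082, so k_gold = (0.43/0.082)^(1/0.57) ≈ 18.3042.
y_gold = 18.3042^0.43 ≈ 3.4906.
c_gold = y_gold − (n+g+δ)·k_gold = 3.4906 − 0.082·18.3042 ≈ 1.9896.

c_gold ≈ 1.990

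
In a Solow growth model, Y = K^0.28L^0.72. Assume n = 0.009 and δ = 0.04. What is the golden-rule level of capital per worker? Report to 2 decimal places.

The effective depreciation rate is n + δ = 0.009 + 0.04 = 0.049.
Golden rule sets MPK = n+δ: 0.28·k^(0.28−1) = 0.049, so k_gold = (0.28/0.049)^(1/0.72) ≈ 11.2548.

k_gold ≈ 11.25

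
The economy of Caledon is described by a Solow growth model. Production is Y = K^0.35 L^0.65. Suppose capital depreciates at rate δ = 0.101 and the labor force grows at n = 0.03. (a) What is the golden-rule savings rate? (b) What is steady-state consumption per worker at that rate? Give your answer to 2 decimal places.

n + δ = 0.03 + 0.101 = 0.131.
For Cobb-Douglas, s_gold equals capital's share: s_gold = 0.35.
At the golden rule the marginal product of capital equals n+δ: 0.35·k^(0.35−1) = 0.131. Solving, k_gold = (0.35/0.131)^(1/0.65) ≈ 4.5353.
y_gold = 4.5353^0.35 ≈ 1.6975; c_gold = (1−0.35)·y_gold ≈ 1.1034.

(a) s_gold = 0.35; (b) c_gold ≈ 1.10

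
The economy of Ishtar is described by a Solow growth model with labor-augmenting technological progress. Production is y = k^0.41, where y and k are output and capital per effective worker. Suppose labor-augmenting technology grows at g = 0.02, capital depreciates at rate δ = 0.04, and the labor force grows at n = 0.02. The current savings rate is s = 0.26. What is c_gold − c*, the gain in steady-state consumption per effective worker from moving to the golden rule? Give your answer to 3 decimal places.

Capital per effective worker breaks even when investment replaces (n + g + δ)·k; here n + g + δ = 0.08.
Current steady state (s = 0.26): k* = (0.26/0.08)^(1/0.59) ≈ 7.3722, y* = 7.3722^0.41 ≈ 2.2684, c* = (1−0.26)·2.2684 ≈ 1.6786.
At the golden rule the marginal product of capital equals n+g+δ: 0.41·k^(0.41−1) = 0.08. Solving, k_gold = (0.41/0.08)^(1/0.59) ≈ 15.9541.
y_gold = 15.9541^0.41 ≈ 3.1130, c_gold = y_gold − 0.08·k_gold ≈ 1.8367.
Gain: Δc = 1.8367 − 1.6786 ≈ 0.1581.

Δc ≈ 0.158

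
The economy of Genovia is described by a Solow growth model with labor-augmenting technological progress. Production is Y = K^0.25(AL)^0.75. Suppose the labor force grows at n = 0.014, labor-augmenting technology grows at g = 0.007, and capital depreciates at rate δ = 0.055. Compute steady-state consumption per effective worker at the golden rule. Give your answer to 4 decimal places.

The effective depreciation rate is n + g + δ = 0.014 + 0.007 + 0.055 = 0.076.
Maximizing c = f(k) − (n+g+δ)·k gives f'(k) = n+g+δ, i.e. 0.25·k^(0.25−1) = 0.076, so k_gold = (0.25/0.076)^(1/0.75) ≈ 4.8922.
y_gold = 4.8922^0.25 ≈ 1.4872.
c_gold = y_gold − (n+g+δ)·k_gold = 1.4872 − 0.076·4.8922 ≈ 1.1154.

c_gold ≈ 1.1154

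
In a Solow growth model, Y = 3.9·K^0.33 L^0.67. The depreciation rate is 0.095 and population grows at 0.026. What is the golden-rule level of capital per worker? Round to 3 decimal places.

k_gold ≈ 34.082

The effective depreciation rate is n + δ = 0.026 + 0.095 = 0.121.
Maximizing c = f(k) − (n+δ)·k gives f'(k) = n+δ, i.e. 0.33·3.9·k^(0.33−1) = 0.121, so k_gold = (0.33·3.9/0.121)^(1/0.67) ≈ 34.0822.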